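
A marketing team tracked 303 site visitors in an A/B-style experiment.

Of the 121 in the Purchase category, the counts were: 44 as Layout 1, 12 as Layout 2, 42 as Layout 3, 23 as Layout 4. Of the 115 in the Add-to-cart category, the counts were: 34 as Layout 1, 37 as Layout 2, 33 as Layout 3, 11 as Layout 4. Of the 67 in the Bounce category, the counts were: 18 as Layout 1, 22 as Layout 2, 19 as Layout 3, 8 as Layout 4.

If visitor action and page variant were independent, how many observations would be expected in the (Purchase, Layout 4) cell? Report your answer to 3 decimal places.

Row total (Purchase) = 121; column total (Layout 4) = 42; grand total N = 303.
Expected count = (row total × column total) / N = 121 × 42 / 303 = 16.772.

16.772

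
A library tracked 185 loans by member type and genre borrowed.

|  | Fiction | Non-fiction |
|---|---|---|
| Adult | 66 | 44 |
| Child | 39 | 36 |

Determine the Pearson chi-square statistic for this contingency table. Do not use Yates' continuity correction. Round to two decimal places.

Row totals: 110, 75. Column totals: 105, 80. Grand total N = 185.
Expected counts (row total × column total / N):
  Adult, Fiction: 110×105/185 = 62.432
  Adult, Non-fiction: 110×80/185 = 47.568
  Child, Fiction: 75×105/185 = 42.568
  Child, Non-fiction: 75×80/185 = 32.432
Contributions (O − E)²/E:
  (66 − 62.432)²/62.432 = 0.2039
  (44 − 47.568)²/47.568 = 0.2676
  (39 − 42.568)²/42.568 = 0.2991
  (36 − 32.432)²/32.432 = 0.3925
χ² = 0.2039 + 0.2676 + 0.2991 + 0.3925 = 1.16

1.16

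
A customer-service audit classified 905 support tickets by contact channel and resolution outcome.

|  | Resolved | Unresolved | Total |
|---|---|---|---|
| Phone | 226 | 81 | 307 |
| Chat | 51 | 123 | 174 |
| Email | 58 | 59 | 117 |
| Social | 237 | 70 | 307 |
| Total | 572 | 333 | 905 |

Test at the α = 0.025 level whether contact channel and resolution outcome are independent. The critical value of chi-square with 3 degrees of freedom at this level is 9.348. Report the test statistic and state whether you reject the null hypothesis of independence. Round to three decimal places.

135.461; reject H₀

Grand total N = 905.
Expected counts (row total × column total / N):
  Phone, Resolved: 307×572/905 = 194.0376
  Phone, Unresolved: 307×333/905 = 112.9624
  Chat, Resolved: 174×572/905 = 109.9757
  Chat, Unresolved: 174×333/905 = 64.0243
  Email, Resolved: 117×572/905 = 73.9492
  Email, Unresolved: 117×333/905 = 43.0508
  Social, Resolved: 307×572/905 = 194.0376
  Social, Unresolved: 307×333/905 = 112.9624
Contributions (O − E)²/E:
  (226 − 194.0376)²/194.0376 = 5.2649
  (81 − 112.9624)²/112.9624 = 9.0437
  (51 − 109.9757)²/109.9757 = 31.6264
  (123 − 64.0243)²/64.0243 = 54.3252
  (58 − 73.9492)²/73.9492 = 3.4399
  (59 − 43.0508)²/43.0508 = 5.9088
  (237 − 194.0376)²/194.0376 = 9.5124
  (70 − 112.9624)²/112.9624 = 16.3397
χ² = 5.2649 + 9.0437 + 31.6264 + 54.3252 + 3.4399 + 5.9088 + 9.5124 + 16.3397 = 135.461
df = (4−1)(2−1) = 3. Since 135.461 > 9.348, reject the null hypothesis of independence at α = 0.025.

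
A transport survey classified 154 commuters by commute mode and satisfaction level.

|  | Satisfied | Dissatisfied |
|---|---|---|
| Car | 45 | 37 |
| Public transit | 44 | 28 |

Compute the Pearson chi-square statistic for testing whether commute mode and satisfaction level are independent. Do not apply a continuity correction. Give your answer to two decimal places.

Row totals: 82, 72. Column totals: 89, 65. Grand total N = 154.
Expected counts (row total × column total / N):
  Car, Satisfied: 82×89/154 = 47.3896
  Car, Dissatisfied: 82×65/154 = 34.6104
  Public transit, Satisfied: 72×89/154 = 41.6104
  Public transit, Dissatisfied: 72×65/154 = 30.3896
Contributions (O − E)²/E:
  (45 − 47.3896)²/47.3896 = 0.1205
  (37 − 34.6104)²/34.6104 = 0.1650
  (44 − 41.6104)²/41.6104 = 0.1372
  (28 − 30.3896)²/30.3896 = 0.1879
χ² = 0.1205 + 0.1650 + 0.1372 + 0.1879 = 0.61

0.61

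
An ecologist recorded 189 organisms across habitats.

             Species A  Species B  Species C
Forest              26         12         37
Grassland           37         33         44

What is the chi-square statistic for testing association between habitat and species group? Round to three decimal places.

4.468

Row totals: 75, 114. Column totals: 63, 45, 81. Grand total N = 189.
Expected counts (row total × column total / N):
  Forest, Species A: 75×63/189 = 25.0000
  Forest, Species B: 75×45/189 = 17.8571
  Forest, Species C: 75×81/189 = 32.1429
  Grassland, Species A: 114×63/189 = 38.0000
  Grassland, Species B: 114×45/189 = 27.1429
  Grassland, Species C: 114×81/189 = 48.8571
Contributions (O − E)²/E:
  (26 − 25.0000)²/25.0000 = 0.0400
  (12 − 17.8571)²/17.8571 = 1.9211
  (37 − 32.1429)²/32.1429 = 0.7340
  (37 − 38.0000)²/38.0000 = 0.0263
  (33 − 27.1429)²/27.1429 = 1.2639
  (44 − 48.8571)²/48.8571 = 0.4829
χ² = 0.0400 + 1.9211 + 0.7340 + 0.0263 + 1.2639 + 0.4829 = 4.468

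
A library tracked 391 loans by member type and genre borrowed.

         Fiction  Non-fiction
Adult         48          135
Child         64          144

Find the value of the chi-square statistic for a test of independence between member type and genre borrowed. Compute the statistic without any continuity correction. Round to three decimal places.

0.982

Row totals: 183, 208. Column totals: 112, 279. Grand total N = 391.
Expected counts (row total × column total / N):
  Adult, Fiction: 183×112/391 = 52.4194
  Adult, Non-fiction: 183×279/391 = 130.5806
  Child, Fiction: 208×112/391 = 59.5806
  Child, Non-fiction: 208×279/391 = 148.4194
Contributions (O − E)²/E:
  (48 − 52.4194)²/52.4194 = 0.3726
  (135 − 130.5806)²/130.5806 = 0.1496
  (64 − 59.5806)²/59.5806 = 0.3278
  (144 − 148.4194)²/148.4194 = 0.1316
χ² = 0.3726 + 0.1496 + 0.3278 + 0.1316 = 0.982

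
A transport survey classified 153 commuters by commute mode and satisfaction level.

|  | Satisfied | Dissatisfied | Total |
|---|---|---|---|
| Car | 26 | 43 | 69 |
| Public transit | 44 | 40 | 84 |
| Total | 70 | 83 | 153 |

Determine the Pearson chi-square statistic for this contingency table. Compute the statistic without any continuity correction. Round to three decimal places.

Grand total N = 153.
Expected counts (row total × column total / N):
  Car, Satisfied: 69×70/153 = 31.56863
  Car, Dissatisfied: 69×83/153 = 37.43137
  Public transit, Satisfied: 84×70/153 = 38.43137
  Public transit, Dissatisfied: 84×83/153 = 45.56863
Contributions (O − E)²/E:
  (26 − 31.56863)²/31.56863 = 0.9823
  (43 − 37.43137)²/37.43137 = 0.8284
  (44 − 38.43137)²/38.43137 = 0.8069
  (40 − 45.56863)²/45.56863 = 0.6805
χ² = 0.9823 + 0.8284 + 0.8069 + 0.6805 = 3.298

3.298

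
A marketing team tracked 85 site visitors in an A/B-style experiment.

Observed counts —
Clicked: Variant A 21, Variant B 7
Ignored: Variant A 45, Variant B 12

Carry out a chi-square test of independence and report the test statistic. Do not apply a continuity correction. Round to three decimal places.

Row totals: 28, 57. Column totals: 66, 19. Grand total N = 85.
Expected counts (row total × column total / N):
  Clicked, Variant A: 28×66/85 = 21.7412
  Clicked, Variant B: 28×19/85 = 6.2588
  Ignored, Variant A: 57×66/85 = 44.2588
  Ignored, Variant B: 57×19/85 = 12.7412
Contributions (O − E)²/E:
  (21 − 21.7412)²/21.7412 = 0.0253
  (7 − 6.2588)²/6.2588 = 0.0878
  (45 − 44.2588)²/44.2588 = 0.0124
  (12 − 12.7412)²/12.7412 = 0.0431
χ² = 0.0253 + 0.0878 + 0.0124 + 0.0431 = 0.169

0.169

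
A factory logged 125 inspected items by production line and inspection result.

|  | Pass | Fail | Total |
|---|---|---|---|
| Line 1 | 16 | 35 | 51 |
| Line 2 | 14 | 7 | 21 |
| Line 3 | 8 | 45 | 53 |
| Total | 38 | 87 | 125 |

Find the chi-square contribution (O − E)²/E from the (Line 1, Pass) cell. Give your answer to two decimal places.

0.02

Row total (Line 1) = 51; column total (Pass) = 38; N = 125.
Expected count E = 51 × 38 / 125 = 15.504.
Contribution = (O − E)²/E = (16 − 15.504)² / 15.504 = 0.02.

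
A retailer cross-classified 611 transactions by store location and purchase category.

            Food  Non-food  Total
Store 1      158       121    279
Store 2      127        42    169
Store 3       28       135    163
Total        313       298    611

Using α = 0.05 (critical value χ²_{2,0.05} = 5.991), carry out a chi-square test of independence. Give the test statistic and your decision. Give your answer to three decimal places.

117.600; reject H₀

Grand total N = 611.
Expected counts (row total × column total / N):
  Store 1, Food: 279×313/611 = 142.92471
  Store 1, Non-food: 279×298/611 = 136.07529
  Store 2, Food: 169×313/611 = 86.57447
  Store 2, Non-food: 169×298/611 = 82.42553
  Store 3, Food: 163×313/611 = 83.50082
  Store 3, Non-food: 163×298/611 = 79.49918
Contributions (O − E)²/E:
  (158 − 142.92471)²/142.92471 = 1.5901
  (121 − 136.07529)²/136.07529 = 1.6701
  (127 − 86.57447)²/86.57447 = 18.8765
  (42 − 82.42553)²/82.42553 = 19.8267
  (28 − 83.50082)²/83.50082 = 36.8899
  (135 − 79.49918)²/79.49918 = 38.7468
χ² = 1.5901 + 1.6701 + 18.8765 + 19.8267 + 36.8899 + 38.7468 = 117.600
df = (3−1)(2−1) = 2. Since 117.600 > 5.991, reject the null hypothesis of independence at α = 0.05.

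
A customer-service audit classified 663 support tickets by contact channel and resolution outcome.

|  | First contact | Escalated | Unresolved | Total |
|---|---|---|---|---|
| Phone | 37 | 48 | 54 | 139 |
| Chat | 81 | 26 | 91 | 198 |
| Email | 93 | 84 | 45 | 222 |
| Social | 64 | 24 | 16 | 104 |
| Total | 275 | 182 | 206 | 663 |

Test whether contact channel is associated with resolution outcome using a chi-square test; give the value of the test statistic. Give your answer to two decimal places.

77.70

Grand total N = 663.
Expected counts (row total × column total / N):
  Phone, First contact: 139×275/663 = 57.6546
  Phone, Escalated: 139×182/663 = 38.1569
  Phone, Unresolved: 139×206/663 = 43.1885
  Chat, First contact: 198×275/663 = 82.1267
  Chat, Escalated: 198×182/663 = 54.3529
  Chat, Unresolved: 198×206/663 = 61.5204
  Email, First contact: 222×275/663 = 92.0814
  Email, Escalated: 222×182/663 = 60.9412
  Email, Unresolved: 222×206/663 = 68.9774
  Social, First contact: 104×275/663 = 43.1373
  Social, Escalated: 104×182/663 = 28.5490
  Social, Unresolved: 104×206/663 = 32.3137
Contributions (O − E)²/E:
  (37 − 57.6546)²/57.6546 = 7.3995
  (48 − 38.1569)²/38.1569 = 2.5392
  (54 − 43.1885)²/43.1885 = 2.7065
  (81 − 82.1267)²/82.1267 = 0.0155
  (26 − 54.3529)²/54.3529 = 14.7901
  (91 − 61.5204)²/61.5204 = 14.1262
  (93 − 92.0814)²/92.0814 = 0.0092
  (84 − 60.9412)²/60.9412 = 8.7249
  (45 − 68.9774)²/68.9774 = 8.3348
  (64 − 43.1373)²/43.1373 = 10.0899
  (24 − 28.5490)²/28.5490 = 0.7248
  (16 − 32.3137)²/32.3137 = 8.2360
χ² = 7.3995 + 2.5392 + 2.7065 + 0.0155 + 14.7901 + 14.1262 + 0.0092 + 8.7249 + 8.3348 + 10.0899 + 0.7248 + 8.2360 = 77.70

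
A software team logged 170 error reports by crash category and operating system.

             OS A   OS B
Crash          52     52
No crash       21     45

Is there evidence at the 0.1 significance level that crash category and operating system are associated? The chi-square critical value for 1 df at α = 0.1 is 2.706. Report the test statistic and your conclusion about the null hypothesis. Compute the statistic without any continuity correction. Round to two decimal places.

5.45; reject H₀

Row totals: 104, 66. Column totals: 73, 97. Grand total N = 170.
Expected counts (row total × column total / N):
  Crash, OS A: 104×73/170 = 44.659
  Crash, OS B: 104×97/170 = 59.341
  No crash, OS A: 66×73/170 = 28.341
  No crash, OS B: 66×97/170 = 37.659
Contributions (O − E)²/E:
  (52 − 44.659)²/44.659 = 1.2067
  (52 − 59.341)²/59.341 = 0.9081
  (21 − 28.341)²/28.341 = 1.9015
  (45 − 37.659)²/37.659 = 1.4310
χ² = 1.2067 + 0.9081 + 1.9015 + 1.4310 = 5.45
df = (2−1)(2−1) = 1. Since 5.45 > 2.706, reject the null hypothesis of independence at α = 0.1.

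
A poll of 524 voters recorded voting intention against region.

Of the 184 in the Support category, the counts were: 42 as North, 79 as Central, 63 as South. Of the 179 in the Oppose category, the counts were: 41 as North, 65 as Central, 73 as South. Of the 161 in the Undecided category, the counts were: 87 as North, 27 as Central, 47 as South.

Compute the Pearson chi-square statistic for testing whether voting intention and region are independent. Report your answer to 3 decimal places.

55.845

Row totals: 184, 179, 161. Column totals: 170, 171, 183. Grand total N = 524.
Expected counts (row total × column total / N):
  Support, North: 184×170/524 = 59.6947
  Support, Central: 184×171/524 = 60.0458
  Support, South: 184×183/524 = 64.2595
  Oppose, North: 179×170/524 = 58.0725
  Oppose, Central: 179×171/524 = 58.4141
  Oppose, South: 179×183/524 = 62.5134
  Undecided, North: 161×170/524 = 52.2328
  Undecided, Central: 161×171/524 = 52.5401
  Undecided, South: 161×183/524 = 56.2271
Contributions (O − E)²/E:
  (42 − 59.6947)²/59.6947 = 5.2451
  (79 − 60.0458)²/60.0458 = 5.9831
  (63 − 64.2595)²/64.2595 = 0.0247
  (41 − 58.0725)²/58.0725 = 5.0191
  (65 − 58.4141)²/58.4141 = 0.7425
  (73 − 62.5134)²/62.5134 = 1.7591
  (87 − 52.2328)²/52.2328 = 23.1417
  (27 − 52.5401)²/52.5401 = 12.4152
  (47 − 56.2271)²/56.2271 = 1.5142
χ² = 5.2451 + 5.9831 + 0.0247 + 5.0191 + 0.7425 + 1.7591 + 23.1417 + 12.4152 + 1.5142 = 55.845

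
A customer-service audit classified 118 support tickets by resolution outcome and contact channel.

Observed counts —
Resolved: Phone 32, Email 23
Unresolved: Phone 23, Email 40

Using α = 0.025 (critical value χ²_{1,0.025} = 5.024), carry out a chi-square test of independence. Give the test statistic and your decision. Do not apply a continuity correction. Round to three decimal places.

5.543; reject H₀

Row totals: 55, 63. Column totals: 55, 63. Grand total N = 118.
Expected counts (row total × column total / N):
  Resolved, Phone: 55×55/118 = 25.6356
  Resolved, Email: 55×63/118 = 29.3644
  Unresolved, Phone: 63×55/118 = 29.3644
  Unresolved, Email: 63×63/118 = 33.6356
Contributions (O − E)²/E:
  (32 − 25.6356)²/25.6356 = 1.5801
  (23 − 29.3644)²/29.3644 = 1.3794
  (23 − 29.3644)²/29.3644 = 1.3794
  (40 − 33.6356)²/33.6356 = 1.2042
χ² = 1.5801 + 1.3794 + 1.3794 + 1.2042 = 5.543
df = (2−1)(2−1) = 1. Since 5.543 > 5.024, reject the null hypothesis of independence at α = 0.025.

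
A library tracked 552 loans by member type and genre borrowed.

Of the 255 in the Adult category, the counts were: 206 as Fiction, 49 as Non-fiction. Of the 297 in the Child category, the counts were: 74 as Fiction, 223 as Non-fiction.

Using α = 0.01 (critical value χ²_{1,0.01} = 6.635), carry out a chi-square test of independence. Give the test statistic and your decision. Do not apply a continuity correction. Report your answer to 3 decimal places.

171.334; reject H₀

Row totals: 255, 297. Column totals: 280, 272. Grand total N = 552.
Expected counts (row total × column total / N):
  Adult, Fiction: 255×280/552 = 129.34783
  Adult, Non-fiction: 255×272/552 = 125.65217
  Child, Fiction: 297×280/552 = 150.65217
  Child, Non-fiction: 297×272/552 = 146.34783
Contributions (O − E)²/E:
  (206 − 129.34783)²/129.34783 = 45.4245
  (49 − 125.65217)²/125.65217 = 46.7605
  (74 − 150.65217)²/150.65217 = 39.0008
  (223 − 146.34783)²/146.34783 = 40.1479
χ² = 45.4245 + 46.7605 + 39.0008 + 40.1479 = 171.334
df = (2−1)(2−1) = 1. Since 171.334 > 6.635, reject the null hypothesis of independence at α = 0.01.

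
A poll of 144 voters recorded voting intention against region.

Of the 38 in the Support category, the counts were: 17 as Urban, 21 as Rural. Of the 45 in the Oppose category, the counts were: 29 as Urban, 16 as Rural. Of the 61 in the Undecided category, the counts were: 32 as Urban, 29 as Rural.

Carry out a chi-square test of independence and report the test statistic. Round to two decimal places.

Row totals: 38, 45, 61. Column totals: 78, 66. Grand total N = 144.
Expected counts (row total × column total / N):
  Support, Urban: 38×78/144 = 20.583
  Support, Rural: 38×66/144 = 17.417
  Oppose, Urban: 45×78/144 = 24.375
  Oppose, Rural: 45×66/144 = 20.625
  Undecided, Urban: 61×78/144 = 33.042
  Undecided, Rural: 61×66/144 = 27.958
Contributions (O − E)²/E:
  (17 − 20.583)²/20.583 = 0.6237
  (21 − 17.417)²/17.417 = 0.7371
  (29 − 24.375)²/24.375 = 0.8776
  (16 − 20.625)²/20.625 = 1.0371
  (32 − 33.042)²/33.042 = 0.0329
  (29 − 27.958)²/27.958 = 0.0388
χ² = 0.6237 + 0.7371 + 0.8776 + 1.0371 + 0.0329 + 0.0388 = 3.35

3.35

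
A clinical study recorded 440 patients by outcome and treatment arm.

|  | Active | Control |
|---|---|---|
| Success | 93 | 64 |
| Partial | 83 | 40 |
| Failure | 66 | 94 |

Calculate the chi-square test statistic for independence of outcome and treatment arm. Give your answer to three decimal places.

Row totals: 157, 123, 160. Column totals: 242, 198. Grand total N = 440.
Expected counts (row total × column total / N):
  Success, Active: 157×242/440 = 86.3500
  Success, Control: 157×198/440 = 70.6500
  Partial, Active: 123×242/440 = 67.6500
  Partial, Control: 123×198/440 = 55.3500
  Failure, Active: 160×242/440 = 88.0000
  Failure, Control: 160×198/440 = 72.0000
Contributions (O − E)²/E:
  (93 − 86.3500)²/86.3500 = 0.5121
  (64 − 70.6500)²/70.6500 = 0.6259
  (83 − 67.6500)²/67.6500 = 3.4830
  (40 − 55.3500)²/55.3500 = 4.2570
  (66 − 88.0000)²/88.0000 = 5.5000
  (94 − 72.0000)²/72.0000 = 6.7222
χ² = 0.5121 + 0.6259 + 3.4830 + 4.2570 + 5.5000 + 6.7222 = 21.100

21.100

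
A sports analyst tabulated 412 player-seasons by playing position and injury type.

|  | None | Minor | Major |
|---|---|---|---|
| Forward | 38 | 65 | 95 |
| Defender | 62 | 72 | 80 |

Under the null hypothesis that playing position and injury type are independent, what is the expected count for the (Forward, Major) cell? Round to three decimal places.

84.102

Row total (Forward) = 198; column total (Major) = 175; grand total N = 412.
Expected count = (row total × column total) / N = 198 × 175 / 412 = 84.102.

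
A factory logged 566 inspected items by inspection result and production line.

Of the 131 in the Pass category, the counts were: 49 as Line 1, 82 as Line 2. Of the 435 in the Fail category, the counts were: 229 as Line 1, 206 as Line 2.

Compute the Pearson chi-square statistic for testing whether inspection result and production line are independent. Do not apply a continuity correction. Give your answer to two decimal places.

9.36

Row totals: 131, 435. Column totals: 278, 288. Grand total N = 566.
Expected counts (row total × column total / N):
  Pass, Line 1: 131×278/566 = 64.343
  Pass, Line 2: 131×288/566 = 66.657
  Fail, Line 1: 435×278/566 = 213.657
  Fail, Line 2: 435×288/566 = 221.343
Contributions (O − E)²/E:
  (49 − 64.343)²/64.343 = 3.6586
  (82 − 66.657)²/66.657 = 3.5316
  (229 − 213.657)²/213.657 = 1.1018
  (206 − 221.343)²/221.343 = 1.0635
χ² = 3.6586 + 3.5316 + 1.1018 + 1.0635 = 9.36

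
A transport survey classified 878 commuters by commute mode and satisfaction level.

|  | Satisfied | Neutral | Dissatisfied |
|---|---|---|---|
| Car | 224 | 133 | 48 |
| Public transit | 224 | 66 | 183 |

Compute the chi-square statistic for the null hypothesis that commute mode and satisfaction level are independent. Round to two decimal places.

Row totals: 405, 473. Column totals: 448, 199, 231. Grand total N = 878.
Expected counts (row total × column total / N):
  Car, Satisfied: 405×448/878 = 206.651
  Car, Neutral: 405×199/878 = 91.794
  Car, Dissatisfied: 405×231/878 = 106.555
  Public transit, Satisfied: 473×448/878 = 241.349
  Public transit, Neutral: 473×199/878 = 107.206
  Public transit, Dissatisfied: 473×231/878 = 124.445
Contributions (O − E)²/E:
  (224 − 206.651)²/206.651 = 1.4565
  (133 − 91.794)²/91.794 = 18.4972
  (48 − 106.555)²/106.555 = 32.1776
  (224 − 241.349)²/241.349 = 1.2471
  (66 − 107.206)²/107.206 = 15.8381
  (183 − 124.445)²/124.445 = 27.5518
χ² = 1.4565 + 18.4972 + 32.1776 + 1.2471 + 15.8381 + 27.5518 = 96.77

96.77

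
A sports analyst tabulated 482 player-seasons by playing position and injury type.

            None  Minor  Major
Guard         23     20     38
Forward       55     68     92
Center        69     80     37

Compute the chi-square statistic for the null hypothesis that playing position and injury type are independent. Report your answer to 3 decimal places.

30.390

Row totals: 81, 215, 186. Column totals: 147, 168, 167. Grand total N = 482.
Expected counts (row total × column total / N):
  Guard, None: 81×147/482 = 24.7033
  Guard, Minor: 81×168/482 = 28.2324
  Guard, Major: 81×167/482 = 28.0643
  Forward, None: 215×147/482 = 65.5705
  Forward, Minor: 215×168/482 = 74.9378
  Forward, Major: 215×167/482 = 74.4917
  Center, None: 186×147/482 = 56.7261
  Center, Minor: 186×168/482 = 64.8299
  Center, Major: 186×167/482 = 64.4440
Contributions (O − E)²/E:
  (23 − 24.7033)²/24.7033 = 0.1174
  (20 − 28.2324)²/28.2324 = 2.4005
  (38 − 28.0643)²/28.0643 = 3.5176
  (55 − 65.5705)²/65.5705 = 1.7041
  (68 − 74.9378)²/74.9378 = 0.6423
  (92 − 74.4917)²/74.4917 = 4.1151
  (69 − 56.7261)²/56.7261 = 2.6557
  (80 − 64.8299)²/64.8299 = 3.5498
  (37 − 64.4440)²/64.4440 = 11.6872
χ² = 0.1174 + 2.4005 + 3.5176 + 1.7041 + 0.6423 + 4.1151 + 2.6557 + 3.5498 + 11.6872 = 30.390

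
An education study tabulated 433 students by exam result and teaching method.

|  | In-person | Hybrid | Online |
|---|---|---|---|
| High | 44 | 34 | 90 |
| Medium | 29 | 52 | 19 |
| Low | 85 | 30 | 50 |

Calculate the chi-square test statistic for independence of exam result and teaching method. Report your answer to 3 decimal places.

Row totals: 168, 100, 165. Column totals: 158, 116, 159. Grand total N = 433.
Expected counts (row total × column total / N):
  High, In-person: 168×158/433 = 61.3025
  High, Hybrid: 168×116/433 = 45.0069
  High, Online: 168×159/433 = 61.6905
  Medium, In-person: 100×158/433 = 36.4896
  Medium, Hybrid: 100×116/433 = 26.7898
  Medium, Online: 100×159/433 = 36.7206
  Low, In-person: 165×158/433 = 60.2079
  Low, Hybrid: 165×116/433 = 44.2032
  Low, Online: 165×159/433 = 60.5889
Contributions (O − E)²/E:
  (44 − 61.3025)²/61.3025 = 4.8836
  (34 − 45.0069)²/45.0069 = 2.6919
  (90 − 61.6905)²/61.6905 = 12.9911
  (29 − 36.4896)²/36.4896 = 1.5373
  (52 − 26.7898)²/26.7898 = 23.7237
  (19 − 36.7206)²/36.7206 = 8.5516
  (85 − 60.2079)²/60.2079 = 10.2088
  (30 − 44.2032)²/44.2032 = 4.5637
  (50 − 60.5889)²/60.5889 = 1.8506
χ² = 4.8836 + 2.6919 + 12.9911 + 1.5373 + 23.7237 + 8.5516 + 10.2088 + 4.5637 + 1.8506 = 71.002

71.002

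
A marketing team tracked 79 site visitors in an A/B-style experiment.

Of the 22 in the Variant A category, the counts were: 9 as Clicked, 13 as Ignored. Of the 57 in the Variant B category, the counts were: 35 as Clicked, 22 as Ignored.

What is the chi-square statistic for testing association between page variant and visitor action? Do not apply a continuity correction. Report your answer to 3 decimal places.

Row totals: 22, 57. Column totals: 44, 35. Grand total N = 79.
Expected counts (row total × column total / N):
  Variant A, Clicked: 22×44/79 = 12.2532
  Variant A, Ignored: 22×35/79 = 9.7468
  Variant B, Clicked: 57×44/79 = 31.7468
  Variant B, Ignored: 57×35/79 = 25.2532
Contributions (O − E)²/E:
  (9 − 12.2532)²/12.2532 = 0.8637
  (13 − 9.7468)²/9.7468 = 1.0858
  (35 − 31.7468)²/31.7468 = 0.3334
  (22 − 25.2532)²/25.2532 = 0.4191
χ² = 0.8637 + 1.0858 + 0.3334 + 0.4191 = 2.702

2.702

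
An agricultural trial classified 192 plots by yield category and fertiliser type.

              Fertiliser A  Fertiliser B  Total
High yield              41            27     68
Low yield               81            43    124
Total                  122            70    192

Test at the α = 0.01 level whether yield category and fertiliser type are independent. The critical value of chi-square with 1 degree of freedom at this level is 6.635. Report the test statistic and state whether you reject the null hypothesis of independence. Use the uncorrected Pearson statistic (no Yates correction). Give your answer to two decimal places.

0.48; fail to reject H₀

Grand total N = 192.
Expected counts (row total × column total / N):
  High yield, Fertiliser A: 68×122/192 = 43.208
  High yield, Fertiliser B: 68×70/192 = 24.792
  Low yield, Fertiliser A: 124×122/192 = 78.792
  Low yield, Fertiliser B: 124×70/192 = 45.208
Contributions (O − E)²/E:
  (41 − 43.208)²/43.208 = 0.1128
  (27 − 24.792)²/24.792 = 0.1966
  (81 − 78.792)²/78.792 = 0.0619
  (43 − 45.208)²/45.208 = 0.1078
χ² = 0.1128 + 0.1966 + 0.0619 + 0.1078 = 0.48
df = (2−1)(2−1) = 1. Since 0.48 < 6.635, fail to reject the null hypothesis of independence at α = 0.01.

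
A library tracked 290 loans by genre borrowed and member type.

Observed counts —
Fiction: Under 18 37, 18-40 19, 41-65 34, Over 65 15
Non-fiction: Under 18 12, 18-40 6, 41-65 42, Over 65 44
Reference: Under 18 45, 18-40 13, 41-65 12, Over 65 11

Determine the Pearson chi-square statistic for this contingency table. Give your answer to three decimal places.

Row totals: 105, 104, 81. Column totals: 94, 38, 88, 70. Grand total N = 290.
Expected counts (row total × column total / N):
  Fiction, Under 18: 105×94/290 = 34.0345
  Fiction, 18-40: 105×38/290 = 13.7586
  Fiction, 41-65: 105×88/290 = 31.8621
  Fiction, Over 65: 105×70/290 = 25.3448
  Non-fiction, Under 18: 104×94/290 = 33.7103
  Non-fiction, 18-40: 104×38/290 = 13.6276
  Non-fiction, 41-65: 104×88/290 = 31.5586
  Non-fiction, Over 65: 104×70/290 = 25.1034
  Reference, Under 18: 81×94/290 = 26.2552
  Reference, 18-40: 81×38/290 = 10.6138
  Reference, 41-65: 81×88/290 = 24.5793
  Reference, Over 65: 81×70/290 = 19.5517
Contributions (O − E)²/E:
  (37 − 34.0345)²/34.0345 = 0.2584
  (19 − 13.7586)²/13.7586 = 1.9967
  (34 − 31.8621)²/31.8621 = 0.1434
  (15 − 25.3448)²/25.3448 = 4.2224
  (12 − 33.7103)²/33.7103 = 13.9820
  (6 − 13.6276)²/13.6276 = 4.2693
  (42 − 31.5586)²/31.5586 = 3.4546
  (44 − 25.1034)²/25.1034 = 14.2244
  (45 − 26.2552)²/26.2552 = 13.3828
  (13 − 10.6138)²/10.6138 = 0.5365
  (12 − 24.5793)²/24.5793 = 6.4379
  (11 − 19.5517)²/19.5517 = 3.7404
χ² = 0.2584 + 1.9967 + 0.1434 + 4.2224 + 13.9820 + 4.2693 + 3.4546 + 14.2244 + 13.3828 + 0.5365 + 6.4379 + 3.7404 = 66.649

66.649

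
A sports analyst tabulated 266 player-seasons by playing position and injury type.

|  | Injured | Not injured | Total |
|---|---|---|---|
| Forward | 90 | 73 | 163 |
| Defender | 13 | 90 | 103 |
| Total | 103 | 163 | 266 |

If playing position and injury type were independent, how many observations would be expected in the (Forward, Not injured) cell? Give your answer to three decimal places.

99.883

Row total (Forward) = 163; column total (Not injured) = 163; grand total N = 266.
Expected count = (row total × column total) / N = 163 × 163 / 266 = 99.883.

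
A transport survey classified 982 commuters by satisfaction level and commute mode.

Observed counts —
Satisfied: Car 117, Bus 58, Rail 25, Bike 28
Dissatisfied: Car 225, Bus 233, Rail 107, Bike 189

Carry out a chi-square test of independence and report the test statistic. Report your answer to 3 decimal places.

Row totals: 228, 754. Column totals: 342, 291, 132, 217. Grand total N = 982.
Expected counts (row total × column total / N):
  Satisfied, Car: 228×342/982 = 79.4053
  Satisfied, Bus: 228×291/982 = 67.5642
  Satisfied, Rail: 228×132/982 = 30.6477
  Satisfied, Bike: 228×217/982 = 50.3829
  Dissatisfied, Car: 754×342/982 = 262.5947
  Dissatisfied, Bus: 754×291/982 = 223.4358
  Dissatisfied, Rail: 754×132/982 = 101.3523
  Dissatisfied, Bike: 754×217/982 = 166.6171
Contributions (O − E)²/E:
  (117 − 79.4053)²/79.4053 = 17.7993
  (58 − 67.5642)²/67.5642 = 1.3539
  (25 − 30.6477)²/30.6477 = 1.0407
  (28 − 50.3829)²/50.3829 = 9.9437
  (225 − 262.5947)²/262.5947 = 5.3823
  (233 − 223.4358)²/223.4358 = 0.4094
  (107 − 101.3523)²/101.3523 = 0.3147
  (189 − 166.6171)²/166.6171 = 3.0069
χ² = 17.7993 + 1.3539 + 1.0407 + 9.9437 + 5.3823 + 0.4094 + 0.3147 + 3.0069 = 39.251

39.251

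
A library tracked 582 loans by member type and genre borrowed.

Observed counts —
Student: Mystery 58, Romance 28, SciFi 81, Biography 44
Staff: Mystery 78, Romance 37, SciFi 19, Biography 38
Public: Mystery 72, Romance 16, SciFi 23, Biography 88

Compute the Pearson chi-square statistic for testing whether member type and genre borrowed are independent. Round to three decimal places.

Row totals: 211, 172, 199. Column totals: 208, 81, 123, 170. Grand total N = 582.
Expected counts (row total × column total / N):
  Student, Mystery: 211×208/582 = 75.4089
  Student, Romance: 211×81/582 = 29.3660
  Student, SciFi: 211×123/582 = 44.5928
  Student, Biography: 211×170/582 = 61.6323
  Staff, Mystery: 172×208/582 = 61.4708
  Staff, Romance: 172×81/582 = 23.9381
  Staff, SciFi: 172×123/582 = 36.3505
  Staff, Biography: 172×170/582 = 50.2405
  Public, Mystery: 199×208/582 = 71.1203
  Public, Romance: 199×81/582 = 27.6959
  Public, SciFi: 199×123/582 = 42.0567
  Public, Biography: 199×170/582 = 58.1271
Contributions (O − E)²/E:
  (58 − 75.4089)²/75.4089 = 4.0190
  (28 − 29.3660)²/29.3660 = 0.0635
  (81 − 44.5928)²/44.5928 = 29.7242
  (44 − 61.6323)²/61.6323 = 5.0444
  (78 − 61.4708)²/61.4708 = 4.4446
  (37 − 23.9381)²/23.9381 = 7.1273
  (19 − 36.3505)²/36.3505 = 8.2816
  (38 − 50.2405)²/50.2405 = 2.9823
  (72 − 71.1203)²/71.1203 = 0.0109
  (16 − 27.6959)²/27.6959 = 4.9391
  (23 − 42.0567)²/42.0567 = 8.6350
  (88 − 58.1271)²/58.1271 = 15.3524
χ² = 4.0190 + 0.0635 + 29.7242 + 5.0444 + 4.4446 + 7.1273 + 8.2816 + 2.9823 + 0.0109 + 4.9391 + 8.6350 + 15.3524 = 90.624

90.624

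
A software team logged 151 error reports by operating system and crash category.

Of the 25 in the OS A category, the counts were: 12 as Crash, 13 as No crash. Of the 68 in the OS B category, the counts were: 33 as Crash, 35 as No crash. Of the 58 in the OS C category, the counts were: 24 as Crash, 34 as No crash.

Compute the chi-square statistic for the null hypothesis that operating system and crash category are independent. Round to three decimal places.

Row totals: 25, 68, 58. Column totals: 69, 82. Grand total N = 151.
Expected counts (row total × column total / N):
  OS A, Crash: 25×69/151 = 11.4238
  OS A, No crash: 25×82/151 = 13.5762
  OS B, Crash: 68×69/151 = 31.0728
  OS B, No crash: 68×82/151 = 36.9272
  OS C, Crash: 58×69/151 = 26.5033
  OS C, No crash: 58×82/151 = 31.4967
Contributions (O − E)²/E:
  (12 − 11.4238)²/11.4238 = 0.0291
  (13 − 13.5762)²/13.5762 = 0.0245
  (33 − 31.0728)²/31.0728 = 0.1195
  (35 − 36.9272)²/36.9272 = 0.1006
  (24 − 26.5033)²/26.5033 = 0.2364
  (34 − 31.4967)²/31.4967 = 0.1990
χ² = 0.0291 + 0.0245 + 0.1195 + 0.1006 + 0.2364 + 0.1990 = 0.709

0.709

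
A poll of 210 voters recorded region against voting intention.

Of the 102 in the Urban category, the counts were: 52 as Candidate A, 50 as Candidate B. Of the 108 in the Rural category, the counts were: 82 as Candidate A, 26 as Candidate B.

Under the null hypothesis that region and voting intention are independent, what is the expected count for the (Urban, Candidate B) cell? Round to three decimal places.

Row total (Urban) = 102; column total (Candidate B) = 76; grand total N = 210.
Expected count = (row total × column total) / N = 102 × 76 / 210 = 36.914.

36.914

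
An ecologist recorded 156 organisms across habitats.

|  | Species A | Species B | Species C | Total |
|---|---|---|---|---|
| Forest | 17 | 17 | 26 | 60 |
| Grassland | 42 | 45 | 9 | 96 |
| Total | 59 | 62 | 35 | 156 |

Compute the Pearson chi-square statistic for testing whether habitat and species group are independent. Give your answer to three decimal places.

24.492

Grand total N = 156.
Expected counts (row total × column total / N):
  Forest, Species A: 60×59/156 = 22.6923
  Forest, Species B: 60×62/156 = 23.8462
  Forest, Species C: 60×35/156 = 13.4615
  Grassland, Species A: 96×59/156 = 36.3077
  Grassland, Species B: 96×62/156 = 38.1538
  Grassland, Species C: 96×35/156 = 21.5385
Contributions (O − E)²/E:
  (17 − 22.6923)²/22.6923 = 1.4279
  (17 − 23.8462)²/23.8462 = 1.9655
  (26 − 13.4615)²/13.4615 = 11.6788
  (42 − 36.3077)²/36.3077 = 0.8924
  (45 − 38.1538)²/38.1538 = 1.2285
  (9 − 21.5385)²/21.5385 = 7.2992
χ² = 1.4279 + 1.9655 + 11.6788 + 0.8924 + 1.2285 + 7.2992 = 24.492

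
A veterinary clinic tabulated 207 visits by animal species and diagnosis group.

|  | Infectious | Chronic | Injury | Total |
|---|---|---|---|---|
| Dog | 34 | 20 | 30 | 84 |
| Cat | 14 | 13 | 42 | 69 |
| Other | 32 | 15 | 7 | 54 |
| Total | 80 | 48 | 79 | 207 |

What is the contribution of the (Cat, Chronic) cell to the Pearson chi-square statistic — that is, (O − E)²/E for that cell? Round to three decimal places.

Row total (Cat) = 69; column total (Chronic) = 48; N = 207.
Expected count E = 69 × 48 / 207 = 16.00000.
Contribution = (O − E)²/E = (13 − 16.00000)² / 16.00000 = 0.563.

0.563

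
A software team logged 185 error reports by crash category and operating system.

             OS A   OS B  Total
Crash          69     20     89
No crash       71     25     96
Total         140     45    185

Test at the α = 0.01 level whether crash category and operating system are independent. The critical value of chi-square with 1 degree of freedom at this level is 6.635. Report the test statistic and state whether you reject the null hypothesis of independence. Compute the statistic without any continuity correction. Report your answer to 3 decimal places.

0.320; fail to reject H₀

Grand total N = 185.
Expected counts (row total × column total / N):
  Crash, OS A: 89×140/185 = 67.3514
  Crash, OS B: 89×45/185 = 21.6486
  No crash, OS A: 96×140/185 = 72.6486
  No crash, OS B: 96×45/185 = 23.3514
Contributions (O − E)²/E:
  (69 − 67.3514)²/67.3514 = 0.0404
  (20 − 21.6486)²/21.6486 = 0.1255
  (71 − 72.6486)²/72.6486 = 0.0374
  (25 − 23.3514)²/23.3514 = 0.1164
χ² = 0.0404 + 0.1255 + 0.0374 + 0.1164 = 0.320
df = (2−1)(2−1) = 1. Since 0.320 < 6.635, fail to reject the null hypothesis of independence at α = 0.01.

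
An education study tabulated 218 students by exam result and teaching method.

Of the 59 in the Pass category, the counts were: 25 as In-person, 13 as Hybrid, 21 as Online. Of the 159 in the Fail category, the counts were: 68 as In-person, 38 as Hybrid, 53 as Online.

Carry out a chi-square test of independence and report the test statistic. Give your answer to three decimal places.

Row totals: 59, 159. Column totals: 93, 51, 74. Grand total N = 218.
Expected counts (row total × column total / N):
  Pass, In-person: 59×93/218 = 25.1697
  Pass, Hybrid: 59×51/218 = 13.8028
  Pass, Online: 59×74/218 = 20.0275
  Fail, In-person: 159×93/218 = 67.8303
  Fail, Hybrid: 159×51/218 = 37.1972
  Fail, Online: 159×74/218 = 53.9725
Contributions (O − E)²/E:
  (25 − 25.1697)²/25.1697 = 0.0011
  (13 − 13.8028)²/13.8028 = 0.0467
  (21 − 20.0275)²/20.0275 = 0.0472
  (68 − 67.8303)²/67.8303 = 0.0004
  (38 − 37.1972)²/37.1972 = 0.0173
  (53 − 53.9725)²/53.9725 = 0.0175
χ² = 0.0011 + 0.0467 + 0.0472 + 0.0004 + 0.0173 + 0.0175 = 0.130

0.130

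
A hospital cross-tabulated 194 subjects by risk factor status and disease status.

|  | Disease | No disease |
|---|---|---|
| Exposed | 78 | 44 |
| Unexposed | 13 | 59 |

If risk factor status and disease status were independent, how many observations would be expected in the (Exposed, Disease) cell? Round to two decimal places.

57.23

Row total (Exposed) = 122; column total (Disease) = 91; grand total N = 194.
Expected count = (row total × column total) / N = 122 × 91 / 194 = 57.23.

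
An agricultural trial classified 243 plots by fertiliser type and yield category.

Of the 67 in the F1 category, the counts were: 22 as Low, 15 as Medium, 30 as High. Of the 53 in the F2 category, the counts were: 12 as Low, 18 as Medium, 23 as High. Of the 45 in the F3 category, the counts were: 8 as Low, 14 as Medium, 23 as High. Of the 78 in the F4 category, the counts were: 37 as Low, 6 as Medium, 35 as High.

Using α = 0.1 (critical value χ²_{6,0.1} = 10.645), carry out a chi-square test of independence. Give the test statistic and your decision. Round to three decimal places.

Row totals: 67, 53, 45, 78. Column totals: 79, 53, 111. Grand total N = 243.
Expected counts (row total × column total / N):
  F1, Low: 67×79/243 = 21.7819
  F1, Medium: 67×53/243 = 14.6132
  F1, High: 67×111/243 = 30.6049
  F2, Low: 53×79/243 = 17.2305
  F2, Medium: 53×53/243 = 11.5597
  F2, High: 53×111/243 = 24.2099
  F3, Low: 45×79/243 = 14.6296
  F3, Medium: 45×53/243 = 9.8148
  F3, High: 45×111/243 = 20.5556
  F4, Low: 78×79/243 = 25.3580
  F4, Medium: 78×53/243 = 17.0123
  F4, High: 78×111/243 = 35.6296
Contributions (O − E)²/E:
  (22 − 21.7819)²/21.7819 = 0.0022
  (15 − 14.6132)²/14.6132 = 0.0102
  (30 − 30.6049)²/30.6049 = 0.0120
  (12 − 17.2305)²/17.2305 = 1.5878
  (18 − 11.5597)²/11.5597 = 3.5881
  (23 − 24.2099)²/24.2099 = 0.0605
  (8 − 14.6296)²/14.6296 = 3.0043
  (14 − 9.8148)²/9.8148 = 1.7846
  (23 − 20.5556)²/20.5556 = 0.2907
  (37 − 25.3580)²/25.3580 = 5.3449
  (6 − 17.0123)²/17.0123 = 7.1284
  (35 − 35.6296)²/35.6296 = 0.0111
χ² = 0.0022 + 0.0102 + 0.0120 + 1.5878 + 3.5881 + 0.0605 + 3.0043 + 1.7846 + 0.2907 + 5.3449 + 7.1284 + 0.0111 = 22.825
df = (4−1)(3−1) = 6. Since 22.825 > 10.645, reject the null hypothesis of independence at α = 0.1.

22.825; reject H₀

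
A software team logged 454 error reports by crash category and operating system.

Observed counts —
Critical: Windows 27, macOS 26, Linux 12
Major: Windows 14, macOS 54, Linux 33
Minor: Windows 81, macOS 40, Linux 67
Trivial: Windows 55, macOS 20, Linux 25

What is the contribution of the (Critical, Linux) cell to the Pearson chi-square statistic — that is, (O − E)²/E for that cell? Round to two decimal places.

Row total (Critical) = 65; column total (Linux) = 137; N = 454.
Expected count E = 65 × 137 / 454 = 19.615.
Contribution = (O − E)²/E = (12 − 19.615)² / 19.615 = 2.96.

2.96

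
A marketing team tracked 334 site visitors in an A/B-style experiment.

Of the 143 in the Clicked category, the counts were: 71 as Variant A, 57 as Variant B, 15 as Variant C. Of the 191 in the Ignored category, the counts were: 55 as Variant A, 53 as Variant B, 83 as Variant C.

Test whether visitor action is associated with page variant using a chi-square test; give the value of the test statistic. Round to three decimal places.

Row totals: 143, 191. Column totals: 126, 110, 98. Grand total N = 334.
Expected counts (row total × column total / N):
  Clicked, Variant A: 143×126/334 = 53.9461
  Clicked, Variant B: 143×110/334 = 47.0958
  Clicked, Variant C: 143×98/334 = 41.9581
  Ignored, Variant A: 191×126/334 = 72.0539
  Ignored, Variant B: 191×110/334 = 62.9042
  Ignored, Variant C: 191×98/334 = 56.0419
Contributions (O − E)²/E:
  (71 − 53.9461)²/53.9461 = 5.3912
  (57 − 47.0958)²/47.0958 = 2.0828
  (15 − 41.9581)²/41.9581 = 17.3206
  (55 − 72.0539)²/72.0539 = 4.0364
  (53 − 62.9042)²/62.9042 = 1.5594
  (83 − 56.0419)²/56.0419 = 12.9678
χ² = 5.3912 + 2.0828 + 17.3206 + 4.0364 + 1.5594 + 12.9678 = 43.358

43.358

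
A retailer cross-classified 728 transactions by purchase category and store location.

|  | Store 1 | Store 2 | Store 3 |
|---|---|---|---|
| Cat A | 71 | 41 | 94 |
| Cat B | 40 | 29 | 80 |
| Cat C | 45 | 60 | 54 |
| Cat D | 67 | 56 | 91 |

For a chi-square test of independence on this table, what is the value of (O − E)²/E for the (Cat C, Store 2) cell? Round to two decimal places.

9.24

Row total (Cat C) = 159; column total (Store 2) = 186; N = 728.
Expected count E = 159 × 186 / 728 = 40.624.
Contribution = (O − E)²/E = (60 − 40.624)² / 40.624 = 9.24.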